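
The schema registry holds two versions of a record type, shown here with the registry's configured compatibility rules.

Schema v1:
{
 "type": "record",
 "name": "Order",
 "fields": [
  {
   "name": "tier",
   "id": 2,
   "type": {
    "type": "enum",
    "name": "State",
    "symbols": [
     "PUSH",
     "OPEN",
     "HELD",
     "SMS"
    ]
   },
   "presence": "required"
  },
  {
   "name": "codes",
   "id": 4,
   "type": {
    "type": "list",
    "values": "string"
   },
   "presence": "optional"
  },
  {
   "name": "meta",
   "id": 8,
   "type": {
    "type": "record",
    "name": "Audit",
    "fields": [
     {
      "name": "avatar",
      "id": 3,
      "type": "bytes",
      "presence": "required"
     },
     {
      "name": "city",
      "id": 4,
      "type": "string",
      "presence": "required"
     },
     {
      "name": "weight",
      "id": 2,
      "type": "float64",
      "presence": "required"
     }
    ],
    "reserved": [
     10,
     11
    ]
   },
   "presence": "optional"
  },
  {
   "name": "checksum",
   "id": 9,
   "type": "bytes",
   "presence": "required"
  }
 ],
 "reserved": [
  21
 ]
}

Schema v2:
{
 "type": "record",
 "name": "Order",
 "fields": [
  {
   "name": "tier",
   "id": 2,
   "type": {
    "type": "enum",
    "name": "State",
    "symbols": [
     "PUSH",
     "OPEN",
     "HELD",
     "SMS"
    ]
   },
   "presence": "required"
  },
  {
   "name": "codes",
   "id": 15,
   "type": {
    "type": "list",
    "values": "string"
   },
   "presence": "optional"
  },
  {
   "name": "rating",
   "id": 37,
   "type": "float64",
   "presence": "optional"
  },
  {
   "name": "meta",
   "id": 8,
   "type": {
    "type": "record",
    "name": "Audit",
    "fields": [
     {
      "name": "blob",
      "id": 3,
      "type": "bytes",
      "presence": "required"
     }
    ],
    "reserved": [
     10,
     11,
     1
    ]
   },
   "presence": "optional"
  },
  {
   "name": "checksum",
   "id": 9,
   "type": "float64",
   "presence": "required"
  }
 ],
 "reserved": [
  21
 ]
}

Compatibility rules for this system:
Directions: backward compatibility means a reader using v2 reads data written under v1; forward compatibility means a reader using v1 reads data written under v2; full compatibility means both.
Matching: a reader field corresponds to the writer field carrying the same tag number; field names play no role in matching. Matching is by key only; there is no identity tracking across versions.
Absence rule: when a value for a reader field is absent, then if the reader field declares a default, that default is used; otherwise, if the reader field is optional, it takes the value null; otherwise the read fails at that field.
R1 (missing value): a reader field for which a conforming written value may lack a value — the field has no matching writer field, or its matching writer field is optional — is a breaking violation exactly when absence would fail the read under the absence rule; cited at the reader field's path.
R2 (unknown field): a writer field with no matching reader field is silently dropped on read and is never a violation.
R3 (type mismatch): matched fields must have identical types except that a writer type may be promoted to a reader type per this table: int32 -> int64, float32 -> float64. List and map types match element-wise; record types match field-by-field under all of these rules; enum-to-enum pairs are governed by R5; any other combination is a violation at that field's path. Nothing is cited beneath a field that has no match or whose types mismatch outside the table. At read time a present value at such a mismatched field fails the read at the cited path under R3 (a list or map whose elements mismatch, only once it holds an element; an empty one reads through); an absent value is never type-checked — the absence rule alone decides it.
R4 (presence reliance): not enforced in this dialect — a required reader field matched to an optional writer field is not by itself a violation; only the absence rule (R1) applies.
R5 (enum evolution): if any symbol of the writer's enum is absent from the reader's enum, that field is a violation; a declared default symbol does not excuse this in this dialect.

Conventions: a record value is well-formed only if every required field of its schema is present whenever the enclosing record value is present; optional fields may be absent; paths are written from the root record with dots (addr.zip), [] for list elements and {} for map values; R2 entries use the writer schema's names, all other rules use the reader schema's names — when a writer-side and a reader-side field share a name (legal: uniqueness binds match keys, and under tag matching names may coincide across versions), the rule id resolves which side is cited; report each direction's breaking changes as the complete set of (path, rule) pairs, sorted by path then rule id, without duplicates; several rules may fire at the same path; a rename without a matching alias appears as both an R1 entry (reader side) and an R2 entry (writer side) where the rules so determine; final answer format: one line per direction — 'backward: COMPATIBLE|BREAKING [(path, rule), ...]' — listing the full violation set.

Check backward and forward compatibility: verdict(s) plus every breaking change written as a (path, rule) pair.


the writer's type comes first in each Order pair
backward for Order (reader v2, writer v1):
  tier: State -> State, writer required; from tier
  codes has no writer counterpart
  rating has no writer counterpart
  meta: Audit -> Audit, writer optional; from meta
  checksum: bytes -> float64, writer required; from checksum
  writer codes: unknown to reader
  meta.blob: bytes -> bytes, writer required; from meta.avatar
  writer meta.city: unknown to reader
  writer meta.weight: unknown to reader
  rule R3 violated at checksum
  backward on Order therefore BREAKING (1)
forward for Order (reader v1, writer v2):
  tier: State -> State, writer required; from tier
  codes has no writer counterpart
  meta: Audit -> Audit, writer optional; from meta
  checksum: float64 -> bytes, writer required; from checksum
  writer codes: unknown to reader
  writer rating: unknown to reader
  meta.avatar: bytes -> bytes, writer required; from meta.blob
  meta.city has no writer counterpart
  meta.weight has no writer counterpart
  rule R3 violated at checksum
  rule R1 violated at meta.city
  rule R1 violated at meta.weight
  forward on Order therefore BREAKING (3)

backward: BREAKING [(checksum, R3)]; forward: BREAKING [(checksum, R3), (meta.city, R1), (meta.weight, R1)]


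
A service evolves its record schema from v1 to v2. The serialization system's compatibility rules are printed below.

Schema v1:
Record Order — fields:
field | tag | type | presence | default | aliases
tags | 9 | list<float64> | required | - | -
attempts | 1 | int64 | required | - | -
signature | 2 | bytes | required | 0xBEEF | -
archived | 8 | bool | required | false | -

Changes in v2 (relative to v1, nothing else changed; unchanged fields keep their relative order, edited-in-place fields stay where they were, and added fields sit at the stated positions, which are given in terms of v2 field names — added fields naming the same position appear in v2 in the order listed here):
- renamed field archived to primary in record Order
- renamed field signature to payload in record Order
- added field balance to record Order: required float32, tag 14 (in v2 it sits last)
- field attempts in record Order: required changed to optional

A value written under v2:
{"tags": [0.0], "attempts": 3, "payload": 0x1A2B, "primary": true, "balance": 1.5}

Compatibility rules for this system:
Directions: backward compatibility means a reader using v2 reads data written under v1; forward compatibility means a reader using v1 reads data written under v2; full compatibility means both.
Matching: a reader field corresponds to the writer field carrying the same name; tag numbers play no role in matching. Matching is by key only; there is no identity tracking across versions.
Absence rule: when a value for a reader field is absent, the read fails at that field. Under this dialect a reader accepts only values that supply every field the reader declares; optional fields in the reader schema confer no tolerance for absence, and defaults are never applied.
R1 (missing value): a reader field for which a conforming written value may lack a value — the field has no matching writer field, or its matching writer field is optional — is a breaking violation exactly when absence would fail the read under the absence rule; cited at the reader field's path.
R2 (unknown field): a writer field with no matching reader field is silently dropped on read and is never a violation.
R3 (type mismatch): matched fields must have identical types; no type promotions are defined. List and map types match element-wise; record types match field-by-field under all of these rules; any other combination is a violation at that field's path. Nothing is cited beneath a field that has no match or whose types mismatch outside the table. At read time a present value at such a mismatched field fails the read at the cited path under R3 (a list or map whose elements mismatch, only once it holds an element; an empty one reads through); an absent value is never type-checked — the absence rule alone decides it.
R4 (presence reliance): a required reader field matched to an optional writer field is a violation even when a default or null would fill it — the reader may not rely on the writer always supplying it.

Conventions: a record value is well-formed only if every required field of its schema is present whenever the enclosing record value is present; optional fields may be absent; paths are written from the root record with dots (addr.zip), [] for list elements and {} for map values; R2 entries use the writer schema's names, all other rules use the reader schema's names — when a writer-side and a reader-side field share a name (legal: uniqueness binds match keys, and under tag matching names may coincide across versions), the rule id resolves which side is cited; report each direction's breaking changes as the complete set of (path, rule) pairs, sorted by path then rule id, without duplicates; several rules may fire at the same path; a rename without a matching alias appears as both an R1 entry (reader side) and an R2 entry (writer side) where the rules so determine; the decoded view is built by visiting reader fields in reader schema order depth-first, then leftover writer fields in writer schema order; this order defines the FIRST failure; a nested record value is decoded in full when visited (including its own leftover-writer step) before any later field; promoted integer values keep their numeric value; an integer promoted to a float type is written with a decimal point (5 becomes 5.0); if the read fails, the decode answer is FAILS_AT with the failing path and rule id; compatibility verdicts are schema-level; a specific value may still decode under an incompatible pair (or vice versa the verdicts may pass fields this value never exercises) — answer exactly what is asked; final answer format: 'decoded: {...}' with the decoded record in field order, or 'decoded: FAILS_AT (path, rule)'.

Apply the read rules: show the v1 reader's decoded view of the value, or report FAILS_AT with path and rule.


in Order below, arrows point writer -> reader
decode walk for Order under reader schema v1:
  tags := [0.0]
  attempts := 3
  read fails at signature under R1 (no fill)
  => FAILS_AT (signature, R1)
checking off the Order differences that do not matter here:
  renamed field archived to primary in record Order -> affects the rule determinations only; this particular Order value decodes identically
  added field balance to record Order: required float32, tag 14 (in v2 it sits last) -> affects the rule determinations only; this particular Order value decodes identically
  field attempts in record Order: required changed to optional -> affects the rule determinations only; this particular Order value decodes identically

decoded: FAILS_AT (signature, R1)


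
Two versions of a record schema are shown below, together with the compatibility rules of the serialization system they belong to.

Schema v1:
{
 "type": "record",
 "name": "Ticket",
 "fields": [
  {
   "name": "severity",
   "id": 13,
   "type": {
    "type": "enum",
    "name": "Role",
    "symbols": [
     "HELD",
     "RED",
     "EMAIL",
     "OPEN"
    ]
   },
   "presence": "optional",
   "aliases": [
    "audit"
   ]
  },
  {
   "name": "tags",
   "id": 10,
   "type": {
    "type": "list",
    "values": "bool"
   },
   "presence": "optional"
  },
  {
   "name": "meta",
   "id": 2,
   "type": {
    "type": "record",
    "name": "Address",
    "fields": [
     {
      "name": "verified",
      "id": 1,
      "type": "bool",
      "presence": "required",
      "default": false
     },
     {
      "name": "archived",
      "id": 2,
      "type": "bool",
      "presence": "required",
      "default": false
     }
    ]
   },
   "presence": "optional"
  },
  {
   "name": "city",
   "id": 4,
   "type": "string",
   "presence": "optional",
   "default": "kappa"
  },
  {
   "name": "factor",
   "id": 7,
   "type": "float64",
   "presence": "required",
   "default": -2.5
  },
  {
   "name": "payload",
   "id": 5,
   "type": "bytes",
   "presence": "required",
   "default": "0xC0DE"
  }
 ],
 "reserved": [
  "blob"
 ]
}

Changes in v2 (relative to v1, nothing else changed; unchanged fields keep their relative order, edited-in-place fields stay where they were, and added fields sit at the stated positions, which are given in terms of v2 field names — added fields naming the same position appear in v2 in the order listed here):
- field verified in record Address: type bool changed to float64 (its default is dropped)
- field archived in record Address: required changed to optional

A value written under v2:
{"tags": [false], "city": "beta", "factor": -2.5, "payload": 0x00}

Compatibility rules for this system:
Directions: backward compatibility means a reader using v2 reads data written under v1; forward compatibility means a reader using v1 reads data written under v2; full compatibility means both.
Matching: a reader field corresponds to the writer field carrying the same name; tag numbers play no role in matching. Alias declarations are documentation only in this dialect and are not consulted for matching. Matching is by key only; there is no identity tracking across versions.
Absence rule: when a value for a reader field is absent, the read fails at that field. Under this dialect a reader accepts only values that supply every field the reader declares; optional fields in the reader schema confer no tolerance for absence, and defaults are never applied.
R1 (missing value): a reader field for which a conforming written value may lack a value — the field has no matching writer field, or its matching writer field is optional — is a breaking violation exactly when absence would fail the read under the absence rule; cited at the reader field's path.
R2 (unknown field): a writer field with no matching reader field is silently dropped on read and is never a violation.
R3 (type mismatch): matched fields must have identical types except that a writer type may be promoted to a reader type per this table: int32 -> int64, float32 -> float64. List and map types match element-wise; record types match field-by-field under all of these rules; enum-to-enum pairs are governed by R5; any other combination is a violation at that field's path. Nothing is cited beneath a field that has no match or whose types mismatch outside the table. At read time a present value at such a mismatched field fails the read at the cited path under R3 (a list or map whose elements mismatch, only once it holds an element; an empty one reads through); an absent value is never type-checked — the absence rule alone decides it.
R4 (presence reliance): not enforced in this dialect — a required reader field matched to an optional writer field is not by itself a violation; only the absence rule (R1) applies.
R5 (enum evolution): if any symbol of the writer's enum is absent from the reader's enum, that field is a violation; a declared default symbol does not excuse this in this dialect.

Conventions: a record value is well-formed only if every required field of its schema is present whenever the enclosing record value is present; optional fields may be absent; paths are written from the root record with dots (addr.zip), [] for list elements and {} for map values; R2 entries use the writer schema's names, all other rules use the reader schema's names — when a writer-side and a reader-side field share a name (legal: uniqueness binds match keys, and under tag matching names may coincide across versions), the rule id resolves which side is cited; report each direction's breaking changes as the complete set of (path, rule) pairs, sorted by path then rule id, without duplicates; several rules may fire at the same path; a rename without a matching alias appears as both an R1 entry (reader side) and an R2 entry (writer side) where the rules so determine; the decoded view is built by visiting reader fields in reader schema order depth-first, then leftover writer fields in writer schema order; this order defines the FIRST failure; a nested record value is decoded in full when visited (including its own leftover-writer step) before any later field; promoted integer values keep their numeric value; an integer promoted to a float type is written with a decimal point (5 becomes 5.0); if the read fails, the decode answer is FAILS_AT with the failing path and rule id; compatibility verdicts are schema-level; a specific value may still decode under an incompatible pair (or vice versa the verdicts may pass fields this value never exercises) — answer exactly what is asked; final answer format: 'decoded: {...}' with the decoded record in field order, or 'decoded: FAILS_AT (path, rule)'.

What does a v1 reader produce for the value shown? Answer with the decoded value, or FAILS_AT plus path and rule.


decoded: FAILS_AT (severity, R1)

the writer's type comes first in each Ticket pair
migrating the Ticket value to v1:
  read fails at severity under R1 (no fill)
  => FAILS_AT (severity, R1)
ruling out the remaining Ticket differences:
  field verified in record Address: type bool changed to float64 (its default is dropped) -> schema-level compatibility only; this Ticket value's decode is unchanged
  field archived in record Address: required changed to optional -> schema-level compatibility only; this Ticket value's decode is unchanged


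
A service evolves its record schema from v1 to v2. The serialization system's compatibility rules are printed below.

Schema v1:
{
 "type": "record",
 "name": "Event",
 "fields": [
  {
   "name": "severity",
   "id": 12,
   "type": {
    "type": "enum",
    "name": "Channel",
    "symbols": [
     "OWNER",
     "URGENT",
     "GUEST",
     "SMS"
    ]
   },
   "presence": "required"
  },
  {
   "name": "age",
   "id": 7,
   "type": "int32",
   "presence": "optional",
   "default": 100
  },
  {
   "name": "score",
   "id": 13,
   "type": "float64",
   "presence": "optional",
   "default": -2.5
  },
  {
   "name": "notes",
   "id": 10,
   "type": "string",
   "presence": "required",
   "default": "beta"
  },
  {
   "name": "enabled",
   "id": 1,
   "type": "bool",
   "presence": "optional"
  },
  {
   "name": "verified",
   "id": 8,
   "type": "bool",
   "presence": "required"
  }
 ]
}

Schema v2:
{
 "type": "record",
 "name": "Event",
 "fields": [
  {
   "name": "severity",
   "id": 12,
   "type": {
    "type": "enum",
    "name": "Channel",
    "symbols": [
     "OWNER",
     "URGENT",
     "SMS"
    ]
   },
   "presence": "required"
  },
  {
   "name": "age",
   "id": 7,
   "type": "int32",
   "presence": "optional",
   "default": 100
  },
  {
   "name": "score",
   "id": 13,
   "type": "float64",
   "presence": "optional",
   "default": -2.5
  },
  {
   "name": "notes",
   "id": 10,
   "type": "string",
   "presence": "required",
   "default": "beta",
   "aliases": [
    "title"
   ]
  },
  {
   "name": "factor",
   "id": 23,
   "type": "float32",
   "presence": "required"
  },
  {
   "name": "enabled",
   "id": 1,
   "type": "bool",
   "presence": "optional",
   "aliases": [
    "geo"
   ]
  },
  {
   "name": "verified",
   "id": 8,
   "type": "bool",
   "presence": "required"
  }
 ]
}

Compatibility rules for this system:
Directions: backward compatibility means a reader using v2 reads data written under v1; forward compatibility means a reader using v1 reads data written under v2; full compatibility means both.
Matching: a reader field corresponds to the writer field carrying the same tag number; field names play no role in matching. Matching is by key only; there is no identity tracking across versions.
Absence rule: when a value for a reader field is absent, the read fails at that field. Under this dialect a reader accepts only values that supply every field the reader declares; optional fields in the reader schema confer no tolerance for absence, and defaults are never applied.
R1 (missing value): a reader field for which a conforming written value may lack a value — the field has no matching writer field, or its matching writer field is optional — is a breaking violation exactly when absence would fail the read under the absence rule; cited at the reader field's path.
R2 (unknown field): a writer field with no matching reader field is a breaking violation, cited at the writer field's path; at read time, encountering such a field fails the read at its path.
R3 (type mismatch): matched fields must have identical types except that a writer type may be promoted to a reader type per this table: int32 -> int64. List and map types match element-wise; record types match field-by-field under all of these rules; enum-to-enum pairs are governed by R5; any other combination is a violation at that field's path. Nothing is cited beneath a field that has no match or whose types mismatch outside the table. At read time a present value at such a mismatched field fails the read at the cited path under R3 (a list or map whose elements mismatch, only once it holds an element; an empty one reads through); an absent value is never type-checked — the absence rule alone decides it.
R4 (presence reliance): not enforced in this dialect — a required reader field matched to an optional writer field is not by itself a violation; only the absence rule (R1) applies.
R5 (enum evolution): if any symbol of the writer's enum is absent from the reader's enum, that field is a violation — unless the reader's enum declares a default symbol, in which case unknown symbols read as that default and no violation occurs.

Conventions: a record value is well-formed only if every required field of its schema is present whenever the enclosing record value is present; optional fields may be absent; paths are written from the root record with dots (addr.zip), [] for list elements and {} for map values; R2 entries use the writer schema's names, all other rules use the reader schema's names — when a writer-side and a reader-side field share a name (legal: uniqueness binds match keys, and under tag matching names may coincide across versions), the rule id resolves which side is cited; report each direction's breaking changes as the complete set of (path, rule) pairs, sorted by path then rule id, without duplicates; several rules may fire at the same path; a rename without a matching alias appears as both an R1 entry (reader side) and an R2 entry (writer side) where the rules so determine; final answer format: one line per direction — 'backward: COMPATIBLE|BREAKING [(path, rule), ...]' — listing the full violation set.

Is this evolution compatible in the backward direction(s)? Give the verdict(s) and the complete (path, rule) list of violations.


in Event below, arrows point writer -> reader
backward for Event (reader v2, writer v1):
  severity: Channel -> Channel, writer required; from severity
  age: int32 -> int32, writer optional; from age
  score: float64 -> float64, writer optional; from score
  notes: string -> string, writer required; from notes
  factor has no writer counterpart
  enabled: bool -> bool, writer optional; from enabled
  verified: bool -> bool, writer required; from verified
  R1 fires at age
  R1 fires at enabled
  R1 fires at factor
  R1 fires at score
  R5 fires at severity
  => backward verdict for Event: BREAKING, 5 violation(s)

backward: BREAKING [(age, R1), (enabled, R1), (factor, R1), (score, R1), (severity, R5)]


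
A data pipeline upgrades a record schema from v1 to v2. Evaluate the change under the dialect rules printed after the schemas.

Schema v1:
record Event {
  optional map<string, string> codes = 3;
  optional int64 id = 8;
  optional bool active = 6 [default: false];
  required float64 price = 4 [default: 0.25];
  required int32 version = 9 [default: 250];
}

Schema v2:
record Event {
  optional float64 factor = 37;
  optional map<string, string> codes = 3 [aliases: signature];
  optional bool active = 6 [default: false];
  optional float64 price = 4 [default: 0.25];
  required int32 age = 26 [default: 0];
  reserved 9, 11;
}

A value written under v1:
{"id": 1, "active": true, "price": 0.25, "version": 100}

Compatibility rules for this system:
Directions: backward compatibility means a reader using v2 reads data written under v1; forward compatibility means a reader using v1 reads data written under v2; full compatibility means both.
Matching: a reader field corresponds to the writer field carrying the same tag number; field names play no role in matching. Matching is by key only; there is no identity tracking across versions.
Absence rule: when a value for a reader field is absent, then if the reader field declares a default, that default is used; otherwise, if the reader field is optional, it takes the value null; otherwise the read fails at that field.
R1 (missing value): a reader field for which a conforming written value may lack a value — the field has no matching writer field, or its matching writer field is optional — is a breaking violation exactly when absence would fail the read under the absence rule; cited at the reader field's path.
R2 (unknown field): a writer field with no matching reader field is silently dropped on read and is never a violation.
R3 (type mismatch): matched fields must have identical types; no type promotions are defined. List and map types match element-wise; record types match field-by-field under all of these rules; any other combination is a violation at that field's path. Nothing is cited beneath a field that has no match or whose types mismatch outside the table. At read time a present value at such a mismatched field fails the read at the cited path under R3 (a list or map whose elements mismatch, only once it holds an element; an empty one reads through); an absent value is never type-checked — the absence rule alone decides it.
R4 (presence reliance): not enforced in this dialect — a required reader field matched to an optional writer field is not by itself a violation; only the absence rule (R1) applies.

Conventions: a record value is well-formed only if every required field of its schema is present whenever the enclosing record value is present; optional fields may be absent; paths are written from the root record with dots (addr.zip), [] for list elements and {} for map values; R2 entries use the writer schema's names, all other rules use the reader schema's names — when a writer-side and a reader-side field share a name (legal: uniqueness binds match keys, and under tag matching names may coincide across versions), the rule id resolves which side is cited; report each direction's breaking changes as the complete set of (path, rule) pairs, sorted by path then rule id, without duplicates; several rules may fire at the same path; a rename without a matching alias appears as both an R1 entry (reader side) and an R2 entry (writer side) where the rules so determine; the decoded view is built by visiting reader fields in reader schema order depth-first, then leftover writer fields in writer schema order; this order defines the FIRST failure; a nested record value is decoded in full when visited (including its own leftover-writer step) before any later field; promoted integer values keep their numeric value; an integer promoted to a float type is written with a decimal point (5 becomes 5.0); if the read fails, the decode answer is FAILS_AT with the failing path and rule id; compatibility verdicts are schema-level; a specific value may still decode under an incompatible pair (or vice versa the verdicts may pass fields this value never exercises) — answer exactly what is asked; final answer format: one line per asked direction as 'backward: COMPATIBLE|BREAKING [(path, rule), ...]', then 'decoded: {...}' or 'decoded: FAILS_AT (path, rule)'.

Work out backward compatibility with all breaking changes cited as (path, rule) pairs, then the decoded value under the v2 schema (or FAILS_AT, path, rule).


arrows below run writer -> reader for Event
backward pass over Event, reader schema v2, writer schema v1:
  factor: no writer match
  map<string, string> -> map<string, string>, writer optional: codes aligns to codes
  bool -> bool, writer optional: active aligns to active
  float64 -> float64, writer required: price aligns to price
  age: no writer match
  writer field id has no reader counterpart
  writer field version has no reader counterpart
  nothing fires on Event: backward is COMPATIBLE
decode (reader v2):
  factor := null (absent, optional -> null)
  codes := null (absent, optional -> null)
  active := true
  price := 0.25
  age := 0 (absent -> default)
  writer id: unknown -> dropped
  writer version: unknown -> dropped
  => decoded: {"factor": null, "codes": null, "active": true, "price": 0.25, "age": 0}
diffs on Event not affecting the asked answer:
  field price in record Event: required changed to optional -> fires no rule on Event, leaving the asked answer as it is

backward: COMPATIBLE []; decoded: {"factor": null, "codes": null, "active": true, "price": 0.25, "age": 0}


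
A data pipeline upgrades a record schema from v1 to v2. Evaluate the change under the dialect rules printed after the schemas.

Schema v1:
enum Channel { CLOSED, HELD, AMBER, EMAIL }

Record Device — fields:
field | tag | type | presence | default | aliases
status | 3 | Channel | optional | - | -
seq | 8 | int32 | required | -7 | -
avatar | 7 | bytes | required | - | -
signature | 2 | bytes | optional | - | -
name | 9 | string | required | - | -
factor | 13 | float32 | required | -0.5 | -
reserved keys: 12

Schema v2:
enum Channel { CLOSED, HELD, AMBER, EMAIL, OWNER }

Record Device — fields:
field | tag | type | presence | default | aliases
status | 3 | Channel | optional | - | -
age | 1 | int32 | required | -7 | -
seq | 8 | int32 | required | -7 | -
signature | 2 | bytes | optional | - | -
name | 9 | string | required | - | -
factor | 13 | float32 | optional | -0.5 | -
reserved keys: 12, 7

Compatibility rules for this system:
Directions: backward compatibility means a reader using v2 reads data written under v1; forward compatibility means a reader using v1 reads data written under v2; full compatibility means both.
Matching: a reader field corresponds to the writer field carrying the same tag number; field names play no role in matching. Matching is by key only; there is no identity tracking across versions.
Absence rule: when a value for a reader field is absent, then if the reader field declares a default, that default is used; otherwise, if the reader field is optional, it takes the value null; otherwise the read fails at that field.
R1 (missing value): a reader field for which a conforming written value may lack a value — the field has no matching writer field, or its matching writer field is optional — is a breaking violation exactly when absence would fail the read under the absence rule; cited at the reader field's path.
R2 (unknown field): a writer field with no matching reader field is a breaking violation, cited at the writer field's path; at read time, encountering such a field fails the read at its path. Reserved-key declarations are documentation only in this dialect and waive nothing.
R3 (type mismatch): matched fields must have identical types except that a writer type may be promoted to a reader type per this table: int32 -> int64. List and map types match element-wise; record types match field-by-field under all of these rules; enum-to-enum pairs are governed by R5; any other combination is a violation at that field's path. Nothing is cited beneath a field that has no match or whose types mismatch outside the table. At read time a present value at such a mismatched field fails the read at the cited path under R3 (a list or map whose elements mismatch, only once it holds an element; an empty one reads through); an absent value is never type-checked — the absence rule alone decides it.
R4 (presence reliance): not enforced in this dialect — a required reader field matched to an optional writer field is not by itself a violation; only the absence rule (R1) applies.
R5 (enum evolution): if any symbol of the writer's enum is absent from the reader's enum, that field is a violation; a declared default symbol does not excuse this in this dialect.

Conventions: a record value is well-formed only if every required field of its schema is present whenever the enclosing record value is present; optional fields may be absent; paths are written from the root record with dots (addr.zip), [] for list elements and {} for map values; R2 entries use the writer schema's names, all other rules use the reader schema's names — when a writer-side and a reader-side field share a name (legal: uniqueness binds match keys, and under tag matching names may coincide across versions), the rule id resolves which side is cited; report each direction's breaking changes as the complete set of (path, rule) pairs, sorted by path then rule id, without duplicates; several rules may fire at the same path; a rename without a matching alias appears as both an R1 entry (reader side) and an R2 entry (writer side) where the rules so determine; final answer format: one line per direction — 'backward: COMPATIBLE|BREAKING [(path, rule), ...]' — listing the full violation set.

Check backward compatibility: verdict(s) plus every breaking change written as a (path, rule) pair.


arrows below run writer -> reader for Device
checking backward for Device: reader v2 against writer v1:
  writer optional, Channel -> Channel: reader status maps from writer status
  no writer field matches reader age
  writer required, int32 -> int32: reader seq maps from writer seq
  writer optional, bytes -> bytes: reader signature maps from writer signature
  writer required, string -> string: reader name maps from writer name
  writer required, float32 -> float32: reader factor maps from writer factor
  leftover writer field: avatar
  R2 fires at avatar
  backward on Device therefore BREAKING (1)
remaining Device differences; none change what is asked:
  enum Channel (field status in record Device): symbol OWNER added -> its effect on Device is confined to the forward direction, not asked
  added field age to record Device: required int32, tag 1, default -7 (in v2 it sits immediately before seq) -> its effect on Device is confined to the forward direction, not asked
  field factor in record Device: required changed to optional -> no rule fires on it in Device's dialect; the asked verdict holds

backward: BREAKING [(avatar, R2)]


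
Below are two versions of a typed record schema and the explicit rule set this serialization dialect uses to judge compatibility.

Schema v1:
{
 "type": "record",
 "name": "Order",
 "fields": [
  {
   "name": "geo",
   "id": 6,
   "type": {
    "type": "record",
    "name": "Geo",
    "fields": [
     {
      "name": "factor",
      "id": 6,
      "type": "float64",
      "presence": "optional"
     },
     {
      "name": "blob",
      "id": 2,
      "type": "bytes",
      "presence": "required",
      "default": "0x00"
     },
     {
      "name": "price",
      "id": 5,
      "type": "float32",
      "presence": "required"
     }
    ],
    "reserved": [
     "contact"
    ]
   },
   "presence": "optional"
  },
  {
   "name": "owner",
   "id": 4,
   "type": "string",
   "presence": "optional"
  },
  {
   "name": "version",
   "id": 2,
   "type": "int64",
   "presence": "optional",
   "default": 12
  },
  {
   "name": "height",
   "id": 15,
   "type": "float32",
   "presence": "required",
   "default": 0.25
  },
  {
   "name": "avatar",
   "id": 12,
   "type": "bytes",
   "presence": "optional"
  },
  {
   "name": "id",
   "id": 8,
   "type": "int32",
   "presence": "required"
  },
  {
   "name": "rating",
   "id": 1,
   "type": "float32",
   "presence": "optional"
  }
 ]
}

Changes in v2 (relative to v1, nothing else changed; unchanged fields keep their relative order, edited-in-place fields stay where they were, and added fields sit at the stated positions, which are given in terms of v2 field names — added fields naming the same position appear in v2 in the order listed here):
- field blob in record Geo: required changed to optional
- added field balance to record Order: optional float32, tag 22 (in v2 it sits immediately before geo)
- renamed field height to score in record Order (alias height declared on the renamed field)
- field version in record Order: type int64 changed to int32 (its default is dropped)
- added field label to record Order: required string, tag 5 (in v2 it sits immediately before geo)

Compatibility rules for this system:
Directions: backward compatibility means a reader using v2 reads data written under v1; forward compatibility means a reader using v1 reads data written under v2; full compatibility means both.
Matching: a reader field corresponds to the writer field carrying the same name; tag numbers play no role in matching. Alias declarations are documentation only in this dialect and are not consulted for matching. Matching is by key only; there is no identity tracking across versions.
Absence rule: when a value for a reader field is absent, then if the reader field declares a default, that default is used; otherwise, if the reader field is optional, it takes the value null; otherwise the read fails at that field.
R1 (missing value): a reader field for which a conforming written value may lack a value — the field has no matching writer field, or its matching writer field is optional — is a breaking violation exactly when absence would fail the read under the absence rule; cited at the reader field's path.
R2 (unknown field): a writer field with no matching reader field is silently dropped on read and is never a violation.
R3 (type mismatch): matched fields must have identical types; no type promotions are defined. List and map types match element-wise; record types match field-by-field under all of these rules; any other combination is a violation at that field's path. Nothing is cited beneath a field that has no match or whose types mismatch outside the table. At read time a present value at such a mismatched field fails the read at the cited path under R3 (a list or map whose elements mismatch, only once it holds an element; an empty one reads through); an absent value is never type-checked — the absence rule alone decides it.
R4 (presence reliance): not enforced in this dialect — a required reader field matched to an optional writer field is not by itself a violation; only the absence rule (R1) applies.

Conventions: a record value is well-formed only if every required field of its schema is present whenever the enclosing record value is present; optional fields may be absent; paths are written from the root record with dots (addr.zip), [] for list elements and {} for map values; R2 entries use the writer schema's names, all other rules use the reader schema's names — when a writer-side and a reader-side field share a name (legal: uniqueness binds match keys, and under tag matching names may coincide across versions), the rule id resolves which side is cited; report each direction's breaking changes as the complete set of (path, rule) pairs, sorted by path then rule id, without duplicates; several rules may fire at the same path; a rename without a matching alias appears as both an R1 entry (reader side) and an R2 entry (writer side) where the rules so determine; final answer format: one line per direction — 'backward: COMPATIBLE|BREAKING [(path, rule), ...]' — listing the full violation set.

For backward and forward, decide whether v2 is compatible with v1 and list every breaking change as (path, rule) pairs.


in Order below, arrows point writer -> reader
backward on Order — v2 reading data written by v1:
  balance has no writer counterpart
  label has no writer counterpart
  writer optional, Geo -> Geo: reader geo maps from writer geo
  writer optional, string -> string: reader owner maps from writer owner
  writer optional, int64 -> int32: reader version maps from writer version
  score has no writer counterpart
  writer optional, bytes -> bytes: reader avatar maps from writer avatar
  writer required, int32 -> int32: reader id maps from writer id
  writer optional, float32 -> float32: reader rating maps from writer rating
  writer field height has no reader counterpart
  writer optional, float64 -> float64: reader geo.factor maps from writer geo.factor
  writer required, bytes -> bytes: reader geo.blob maps from writer geo.blob
  writer required, float32 -> float32: reader geo.price maps from writer geo.price
  rule R1 violated at label
  rule R3 violated at version
  => backward: BREAKING (2)
forward on Order — v1 reading data written by v2:
  writer optional, Geo -> Geo: reader geo maps from writer geo
  writer optional, string -> string: reader owner maps from writer owner
  writer optional, int32 -> int64: reader version maps from writer version
  height has no writer counterpart
  writer optional, bytes -> bytes: reader avatar maps from writer avatar
  writer required, int32 -> int32: reader id maps from writer id
  writer optional, float32 -> float32: reader rating maps from writer rating
  writer field balance has no reader counterpart
  writer field label has no reader counterpart
  writer field score has no reader counterpart
  writer optional, float64 -> float64: reader geo.factor maps from writer geo.factor
  writer optional, bytes -> bytes: reader geo.blob maps from writer geo.blob
  writer required, float32 -> float32: reader geo.price maps from writer geo.price
  rule R3 violated at version
  => forward: BREAKING (1)

backward: BREAKING [(label, R1), (version, R3)]; forward: BREAKING [(version, R3)]
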